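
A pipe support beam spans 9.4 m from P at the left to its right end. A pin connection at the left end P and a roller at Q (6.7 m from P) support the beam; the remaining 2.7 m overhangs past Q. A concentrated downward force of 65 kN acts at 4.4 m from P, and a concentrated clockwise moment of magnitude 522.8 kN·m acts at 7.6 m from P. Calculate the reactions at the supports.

P_x = 0, P_y = -55.72 kN, Q_y = 120.7 kN

ΣM about P: Q_y·6.7 − 65·4.4 − 522.8 = 0 → Q_y = 808.8/6.7 = 120.716 ≈ 120.7 kN.
ΣF_y = 0: P_y + 120.716 − 65 = 0 → P_y = -55.72 kN.
ΣF_x = 0: no horizontal applied forces, so P_x = 0.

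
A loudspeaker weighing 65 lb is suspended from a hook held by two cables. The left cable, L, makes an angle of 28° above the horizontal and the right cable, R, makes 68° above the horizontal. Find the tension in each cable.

ΣF_x = 0: −T_L·cos28° + T_R·cos68° = 0 → T_R = 2.357·T_L.
ΣF_y = 0: T_L·sin28° + T_R·sin68° = 65.
Substitute: T_L·(0.469472 + 2.357·0.927184) = 65 → T_L = 24.4835 ≈ 24.48 lb.
Then T_R = 2.357 × 24.4835 = 57.71 lb.

T_L = 24.48 lb, T_R = 57.71 lb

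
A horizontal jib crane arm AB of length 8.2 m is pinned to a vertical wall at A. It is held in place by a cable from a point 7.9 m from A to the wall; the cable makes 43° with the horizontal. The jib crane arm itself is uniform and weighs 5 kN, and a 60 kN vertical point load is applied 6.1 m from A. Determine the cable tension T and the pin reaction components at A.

T = 71.74 kN, A_x = 52.46 kN, A_y = 16.08 kN

ΣM about A: T·sin43°·7.9 − 5·4.1 − 60·6.1 = 0 → T = 386.5/(7.9·0.681998) = 71.7364 ≈ 71.74 kN.
ΣF_x = 0: A_x − T·cos43° = 0 → A_x = 71.7364 × 0.731354 = 52.46 kN.
ΣF_y = 0: A_y + T·sin43° − 5 − 60 = 0 → A_y = 65 − 71.7364 × 0.681998 = 16.08 kN.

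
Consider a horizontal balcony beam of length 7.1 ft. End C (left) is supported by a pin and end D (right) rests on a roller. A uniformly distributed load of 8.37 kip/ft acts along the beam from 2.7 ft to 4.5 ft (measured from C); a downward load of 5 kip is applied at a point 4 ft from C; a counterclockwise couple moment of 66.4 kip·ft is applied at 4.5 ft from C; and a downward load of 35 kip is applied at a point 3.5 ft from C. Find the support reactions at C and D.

C_x = 0, C_y = 36.71 kip, D_y = 18.36 kip

Resultant of the distributed load: 8.37 × 1.8 = 15.066 kip at 3.6 ft from C.
Taking moments about C: D_y·7.1 − (8.37·1.8)·3.6 − 5·4 + 66.4 − 35·3.5 = 0 → D_y = 130.3376/7.1 = 18.3574 ≈ 18.36 kip.
ΣF_y = 0: C_y + 18.3574 − 8.37·1.8 − 5 − 35 = 0 → C_y = 36.71 kip.
ΣF_x = 0: no horizontal applied forces, so C_x = 0.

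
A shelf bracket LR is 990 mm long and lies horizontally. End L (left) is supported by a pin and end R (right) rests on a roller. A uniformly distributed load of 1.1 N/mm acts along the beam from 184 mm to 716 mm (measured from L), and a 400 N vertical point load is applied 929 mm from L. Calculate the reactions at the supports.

L_x = 0, L_y = 343.8 N, R_y = 641.4 N

Resultant of the distributed load: 1.1 × 532 = 585.2 N at 450 mm from L.
Taking moments about L: R_y·990 − (1.1·532)·450 − 400·929 = 0 → R_y = 634940/990 = 641.354 ≈ 641.4 N.
ΣF_y = 0: L_y + 641.354 − 1.1·532 − 400 = 0 → L_y = 343.8 N.
ΣF_x = 0: no horizontal applied forces, so L_x = 0.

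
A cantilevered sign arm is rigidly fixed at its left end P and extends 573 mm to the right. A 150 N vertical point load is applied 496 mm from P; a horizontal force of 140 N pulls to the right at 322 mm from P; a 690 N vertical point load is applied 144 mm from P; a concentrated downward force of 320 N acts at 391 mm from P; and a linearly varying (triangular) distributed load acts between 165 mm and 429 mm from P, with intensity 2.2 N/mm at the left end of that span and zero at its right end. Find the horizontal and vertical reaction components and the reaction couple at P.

P_x = -140.0 N, P_y = 1450 N, M_P = 372400 N·mm

Resultant of the triangular load: ½ × 2.2 × 264 = 290.4 N, acting at 253 mm from P (one-third of the span from the peak).
ΣF_x = 0: P_x + 140 = 0 → P_x = -140.0 N.
ΣF_y = 0: P_y − 150 − 690 − 320 − ½·2.2·264 = 0 → P_y = 1450 N.
ΣM about P: M_P − 150·496 − 690·144 − 320·391 − (½·2.2·264)·253 = 0 → M_P = 372400 N·mm.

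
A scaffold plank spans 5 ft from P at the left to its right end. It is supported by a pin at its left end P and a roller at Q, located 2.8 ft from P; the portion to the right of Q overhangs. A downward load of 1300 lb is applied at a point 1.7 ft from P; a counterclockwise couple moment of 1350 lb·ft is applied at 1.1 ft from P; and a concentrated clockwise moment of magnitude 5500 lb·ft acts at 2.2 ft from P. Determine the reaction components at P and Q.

P_x = 0, P_y = -971.4 lb, Q_y = 2271 lb

Taking moments about P: Q_y·2.8 − 1300·1.7 + 1350 − 5500 = 0 → Q_y = 6360/2.8 = 2271.43 ≈ 2271 lb.
ΣF_y = 0: P_y + 2271.43 − 1300 = 0 → P_y = -971.4 lb.
ΣF_x = 0: no horizontal applied forces, so P_x = 0.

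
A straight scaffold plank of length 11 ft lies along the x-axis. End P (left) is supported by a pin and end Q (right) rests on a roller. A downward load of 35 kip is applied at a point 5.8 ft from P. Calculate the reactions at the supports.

P_x = 0, P_y = 16.55 kip, Q_y = 18.45 kip

Moments about P: Q_y·11 − 35·5.8 = 0 → Q_y = 203/11 = 18.4545 ≈ 18.45 kip.
ΣF_y = 0: P_y + 18.4545 − 35 = 0 → P_y = 16.55 kip.
ΣF_x = 0: no horizontal applied forces, so P_x = 0.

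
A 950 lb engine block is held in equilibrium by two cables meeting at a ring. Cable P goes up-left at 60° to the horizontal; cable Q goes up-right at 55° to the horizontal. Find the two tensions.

ΣF_x = 0: −T_P·cos60° + T_Q·cos55° = 0 → T_Q = 0.871723·T_P.
ΣF_y = 0: T_P·sin60° + T_Q·sin55° = 950.
Substitute: T_P·(0.866025 + 0.871723·0.819152) = 950 → T_P = 601.228 ≈ 601.2 lb.
Then T_Q = 0.871723 × 601.228 = 524.1 lb.

T_P = 601.2 lb, T_Q = 524.1 lb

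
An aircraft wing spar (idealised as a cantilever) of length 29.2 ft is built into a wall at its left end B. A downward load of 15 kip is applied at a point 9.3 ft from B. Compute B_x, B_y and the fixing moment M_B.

B_x = 0, B_y = 15.00 kip, M_B = 139.5 kip·ft

ΣF_x = 0: B_x = 0.
ΣF_y = 0: B_y − 15 = 0 → B_y = 15.00 kip.
ΣM about B: M_B − 15·9.3 = 0 → M_B = 139.5 kip·ft.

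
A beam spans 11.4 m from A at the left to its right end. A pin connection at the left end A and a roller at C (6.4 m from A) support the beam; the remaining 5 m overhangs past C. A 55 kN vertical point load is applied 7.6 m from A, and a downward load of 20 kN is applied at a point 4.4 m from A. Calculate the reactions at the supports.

A_x = 0, A_y = -4.062 kN, C_y = 79.06 kN

Taking moments about A: C_y·6.4 − 55·7.6 − 20·4.4 = 0 → C_y = 506/6.4 = 79.0625 ≈ 79.06 kN.
ΣF_y = 0: A_y + 79.0625 − 55 − 20 = 0 → A_y = -4.062 kN.
ΣF_x = 0: no horizontal applied forces, so A_x = 0.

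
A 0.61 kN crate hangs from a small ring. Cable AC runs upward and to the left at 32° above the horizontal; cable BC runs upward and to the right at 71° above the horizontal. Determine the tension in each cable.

ΣF_x = 0: −T_AC·cos32° + T_BC·cos71° = 0 → T_BC = 2.60483·T_AC.
ΣF_y = 0: T_AC·sin32° + T_BC·sin71° = 0.61.
Substitute: T_AC·(0.529919 + 2.60483·0.945519) = 0.61 → T_AC = 0.20382 ≈ 0.2038 kN.
Then T_BC = 2.60483 × 0.20382 = 0.5309 kN.

T_AC = 0.2038 kN, T_BC = 0.5309 kN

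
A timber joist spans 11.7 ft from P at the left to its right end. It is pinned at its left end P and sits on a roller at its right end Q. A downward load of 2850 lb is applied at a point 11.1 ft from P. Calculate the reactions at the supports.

P_x = 0, P_y = 146.2 lb, Q_y = 2704 lb

Taking moments about P: Q_y·11.7 − 2850·11.1 = 0 → Q_y = 31635/11.7 = 2703.85 ≈ 2704 lb.
ΣF_y = 0: P_y + 2703.85 − 2850 = 0 → P_y = 146.2 lb.
ΣF_x = 0: no horizontal applied forces, so P_x = 0.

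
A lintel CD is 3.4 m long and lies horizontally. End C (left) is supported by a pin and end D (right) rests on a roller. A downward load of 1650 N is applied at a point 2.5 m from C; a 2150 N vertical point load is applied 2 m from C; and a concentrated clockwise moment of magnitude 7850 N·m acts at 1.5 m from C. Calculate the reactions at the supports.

C_x = 0, C_y = -986.8 N, D_y = 4787 N

ΣM about C: D_y·3.4 − 1650·2.5 − 2150·2 − 7850 = 0 → D_y = 16275/3.4 = 4786.76 ≈ 4787 N.
ΣF_y = 0: C_y + 4786.76 − 1650 − 2150 = 0 → C_y = -986.8 N.
ΣF_x = 0: no horizontal applied forces, so C_x = 0.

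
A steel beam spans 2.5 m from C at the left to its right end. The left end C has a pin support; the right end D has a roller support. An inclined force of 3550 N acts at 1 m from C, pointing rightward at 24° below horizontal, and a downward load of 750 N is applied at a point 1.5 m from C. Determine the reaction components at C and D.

Taking moments about C: D_y·2.5 − 3550·sin24°·1 − 750·1.5 = 0 → D_y = 2568.92/2.5 = 1027.57 ≈ 1028 N.
ΣF_y = 0: C_y + 1027.57 − 3550·sin24° − 750 = 0 → C_y = 1166 N.
ΣF_x = 0: C_x + 3550·cos24° = 0 → C_x = -3243 N.

C_x = -3243 N, C_y = 1166 N, D_y = 1028 N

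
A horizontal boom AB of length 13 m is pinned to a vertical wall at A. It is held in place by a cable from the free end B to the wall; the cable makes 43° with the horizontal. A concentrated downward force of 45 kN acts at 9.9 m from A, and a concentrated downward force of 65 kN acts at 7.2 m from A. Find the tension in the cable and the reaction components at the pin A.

T = 103.0 kN, A_x = 75.35 kN, A_y = 39.73 kN

ΣM about A: T·sin43°·13 − 45·9.9 − 65·7.2 = 0 → T = 913.5/(13·0.681998) = 103.034 ≈ 103.0 kN.
ΣF_x = 0: A_x − T·cos43° = 0 → A_x = 103.034 × 0.731354 = 75.35 kN.
ΣF_y = 0: A_y + T·sin43° − 45 − 65 = 0 → A_y = 110 − 103.034 × 0.681998 = 39.73 kN.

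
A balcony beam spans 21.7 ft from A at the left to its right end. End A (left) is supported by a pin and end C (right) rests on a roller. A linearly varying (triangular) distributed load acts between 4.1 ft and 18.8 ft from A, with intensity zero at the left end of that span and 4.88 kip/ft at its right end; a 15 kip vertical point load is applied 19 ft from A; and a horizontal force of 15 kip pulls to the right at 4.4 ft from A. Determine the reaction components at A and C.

Resultant of the triangular load: ½ × 4.88 × 14.7 = 35.868 kip, acting at 13.9 ft from A (one-third of the span from the peak).
ΣM about A: C_y·21.7 − (½·4.88·14.7)·13.9 − 15·19 = 0 → C_y = 783.5652/21.7 = 36.109 ≈ 36.11 kip.
ΣF_y = 0: A_y + 36.109 − ½·4.88·14.7 − 15 = 0 → A_y = 14.76 kip.
ΣF_x = 0: A_x + 15 = 0 → A_x = -15.00 kip.

A_x = -15.00 kip, A_y = 14.76 kip, C_y = 36.11 kip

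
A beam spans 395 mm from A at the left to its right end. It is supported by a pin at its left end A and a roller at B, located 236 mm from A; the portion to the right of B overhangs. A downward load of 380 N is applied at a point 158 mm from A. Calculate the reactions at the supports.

A_x = 0, A_y = 125.6 N, B_y = 254.4 N

Taking moments about A: B_y·236 − 380·158 = 0 → B_y = 60040/236 = 254.407 ≈ 254.4 N.
ΣF_y = 0: A_y + 254.407 − 380 = 0 → A_y = 125.6 N.
ΣF_x = 0: no horizontal applied forces, so A_x = 0.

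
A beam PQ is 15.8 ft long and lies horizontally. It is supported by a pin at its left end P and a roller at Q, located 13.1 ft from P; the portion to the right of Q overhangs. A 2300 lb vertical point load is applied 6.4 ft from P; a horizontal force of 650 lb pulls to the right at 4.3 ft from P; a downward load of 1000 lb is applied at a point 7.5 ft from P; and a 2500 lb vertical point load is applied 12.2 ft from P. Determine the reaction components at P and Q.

P_x = -650.0 lb, P_y = 1776 lb, Q_y = 4024 lb

Moments about P: Q_y·13.1 − 2300·6.4 − 1000·7.5 − 2500·12.2 = 0 → Q_y = 52720/13.1 = 4024.43 ≈ 4024 lb.
ΣF_y = 0: P_y + 4024.43 − 2300 − 1000 − 2500 = 0 → P_y = 1776 lb.
ΣF_x = 0: P_x + 650 = 0 → P_x = -650.0 lb.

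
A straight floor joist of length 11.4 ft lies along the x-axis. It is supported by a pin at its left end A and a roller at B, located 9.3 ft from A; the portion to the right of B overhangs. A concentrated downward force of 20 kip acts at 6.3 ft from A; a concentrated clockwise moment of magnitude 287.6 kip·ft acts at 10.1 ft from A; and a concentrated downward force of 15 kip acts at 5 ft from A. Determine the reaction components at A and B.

ΣM about A: B_y·9.3 − 20·6.3 − 287.6 − 15·5 = 0 → B_y = 488.6/9.3 = 52.5376 ≈ 52.54 kip.
ΣF_y = 0: A_y + 52.5376 − 20 − 15 = 0 → A_y = -17.54 kip.
ΣF_x = 0: no horizontal applied forces, so A_x = 0.

A_x = 0, A_y = -17.54 kip, B_y = 52.54 kip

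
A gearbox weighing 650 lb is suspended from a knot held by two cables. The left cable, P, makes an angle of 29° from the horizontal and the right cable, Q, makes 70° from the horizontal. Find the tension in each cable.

ΣF_x = 0: −T_P·cos29° + T_Q·cos70° = 0 → T_Q = 2.55722·T_P.
ΣF_y = 0: T_P·sin29° + T_Q·sin70° = 650.
Substitute: T_P·(0.48481 + 2.55722·0.939693) = 650 → T_P = 225.084 ≈ 225.1 lb.
Then T_Q = 2.55722 × 225.084 = 575.6 lb.

T_P = 225.1 lb, T_Q = 575.6 lb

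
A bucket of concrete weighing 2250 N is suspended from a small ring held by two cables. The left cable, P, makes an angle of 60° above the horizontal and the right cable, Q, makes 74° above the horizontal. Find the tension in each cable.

ΣF_x = 0: −T_P·cos60° + T_Q·cos74° = 0 → T_Q = 1.81398·T_P.
ΣF_y = 0: T_P·sin60° + T_Q·sin74° = 2250.
Substitute: T_P·(0.866025 + 1.81398·0.961262) = 2250 → T_P = 862.156 ≈ 862.2 N.
Then T_Q = 1.81398 × 862.156 = 1564 N.

T_P = 862.2 N, T_Q = 1564 N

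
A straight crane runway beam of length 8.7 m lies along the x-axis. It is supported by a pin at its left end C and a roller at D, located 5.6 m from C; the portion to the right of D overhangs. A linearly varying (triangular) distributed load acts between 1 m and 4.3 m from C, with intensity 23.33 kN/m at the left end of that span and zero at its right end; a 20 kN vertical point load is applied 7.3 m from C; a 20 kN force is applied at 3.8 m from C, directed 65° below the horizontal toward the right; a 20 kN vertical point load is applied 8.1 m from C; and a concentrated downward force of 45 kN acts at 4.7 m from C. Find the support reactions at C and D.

C_x = -8.452 kN, C_y = 22.12 kN, D_y = 119.5 kN

Resultant of the triangular load: ½ × 23.33 × 3.3 = 38.4945 kN, acting at 2.1 m from C (one-third of the span from the peak).
ΣM about C: D_y·5.6 − (½·23.33·3.3)·2.1 − 20·7.3 − 20·sin65°·3.8 − 20·8.1 − 45·4.7 = 0 → D_y = 669.218/5.6 = 119.503 ≈ 119.5 kN.
ΣF_y = 0: C_y + 119.503 − ½·23.33·3.3 − 20 − 20·sin65° − 20 − 45 = 0 → C_y = 22.12 kN.
ΣF_x = 0: C_x + 20·cos65° = 0 → C_x = -8.452 kN.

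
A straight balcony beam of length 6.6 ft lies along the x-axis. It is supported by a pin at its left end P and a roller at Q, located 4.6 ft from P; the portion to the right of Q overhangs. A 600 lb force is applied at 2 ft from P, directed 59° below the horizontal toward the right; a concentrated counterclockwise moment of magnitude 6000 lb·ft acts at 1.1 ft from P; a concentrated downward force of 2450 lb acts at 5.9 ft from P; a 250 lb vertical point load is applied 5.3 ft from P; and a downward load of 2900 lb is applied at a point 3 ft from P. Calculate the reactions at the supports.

P_x = -309.0 lb, P_y = 1873 lb, Q_y = 4241 lb

Taking moments about P: Q_y·4.6 − 600·sin59°·2 + 6000 − 2450·5.9 − 250·5.3 − 2900·3 = 0 → Q_y = 19508.6/4.6 = 4241 lb.
ΣF_y = 0: P_y + 4241 − 600·sin59° − 2450 − 250 − 2900 = 0 → P_y = 1873 lb.
ΣF_x = 0: P_x + 600·cos59° = 0 → P_x = -309.0 lb.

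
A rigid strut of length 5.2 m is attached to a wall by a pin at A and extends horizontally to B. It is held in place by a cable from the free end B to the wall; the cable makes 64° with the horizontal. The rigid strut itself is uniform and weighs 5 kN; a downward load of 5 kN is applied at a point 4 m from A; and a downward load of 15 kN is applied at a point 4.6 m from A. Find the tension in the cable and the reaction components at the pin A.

ΣM about A: T·sin64°·5.2 − 5·2.6 − 5·4 − 15·4.6 = 0 → T = 102/(5.2·0.898794) = 21.8241 ≈ 21.82 kN.
ΣF_x = 0: A_x − T·cos64° = 0 → A_x = 21.8241 × 0.438371 = 9.567 kN.
ΣF_y = 0: A_y + T·sin64° − 5 − 5 − 15 = 0 → A_y = 25 − 21.8241 × 0.898794 = 5.385 kN.

T = 21.82 kN, A_x = 9.567 kN, A_y = 5.385 kN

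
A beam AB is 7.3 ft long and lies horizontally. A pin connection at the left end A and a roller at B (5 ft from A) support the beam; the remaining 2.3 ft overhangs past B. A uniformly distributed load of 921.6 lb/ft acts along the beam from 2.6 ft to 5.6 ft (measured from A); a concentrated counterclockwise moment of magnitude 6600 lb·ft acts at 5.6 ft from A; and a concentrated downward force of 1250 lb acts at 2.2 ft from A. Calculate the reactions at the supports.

Resultant of the distributed load: 921.6 × 3 = 2764.8 lb at 4.1 ft from A.
ΣM about A: B_y·5 − (921.6·3)·4.1 + 6600 − 1250·2.2 = 0 → B_y = 7485.68/5 = 1497.14 ≈ 1497 lb.
ΣF_y = 0: A_y + 1497.14 − 921.6·3 − 1250 = 0 → A_y = 2518 lb.
ΣF_x = 0: no horizontal applied forces, so A_x = 0.

A_x = 0, A_y = 2518 lb, B_y = 1497 lb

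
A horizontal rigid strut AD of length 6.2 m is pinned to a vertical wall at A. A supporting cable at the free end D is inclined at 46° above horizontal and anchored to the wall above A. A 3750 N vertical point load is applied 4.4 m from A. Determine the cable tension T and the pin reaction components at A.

ΣM about A: T·sin46°·6.2 − 3750·4.4 = 0 → T = 16500/(6.2·0.71934) = 3699.63 ≈ 3700 N.
ΣF_x = 0: A_x − T·cos46° = 0 → A_x = 3699.63 × 0.694658 = 2570 N.
ΣF_y = 0: A_y + T·sin46° − 3750 = 0 → A_y = 3750 − 3699.63 × 0.71934 = 1089 N.

T = 3700 N, A_x = 2570 N, A_y = 1089 N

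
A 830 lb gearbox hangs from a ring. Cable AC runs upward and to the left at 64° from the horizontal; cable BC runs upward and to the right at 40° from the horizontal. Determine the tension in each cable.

ΣF_x = 0: −T_AC·cos64° + T_BC·cos40° = 0 → T_BC = 0.572253·T_AC.
ΣF_y = 0: T_AC·sin64° + T_BC·sin40° = 830.
Substitute: T_AC·(0.898794 + 0.572253·0.642788) = 830 → T_AC = 655.281 ≈ 655.3 lb.
Then T_BC = 0.572253 × 655.281 = 375.0 lb.

T_AC = 655.3 lb, T_BC = 375.0 lb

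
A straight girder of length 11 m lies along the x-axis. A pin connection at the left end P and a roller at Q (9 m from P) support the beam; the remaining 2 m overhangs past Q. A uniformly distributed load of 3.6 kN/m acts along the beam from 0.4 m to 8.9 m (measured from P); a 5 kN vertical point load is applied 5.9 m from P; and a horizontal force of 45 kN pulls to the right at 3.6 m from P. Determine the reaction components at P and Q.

Resultant of the distributed load: 3.6 × 8.5 = 30.6 kN at 4.65 m from P.
ΣM about P: Q_y·9 − (3.6·8.5)·4.65 − 5·5.9 = 0 → Q_y = 171.79/9 = 19.0878 ≈ 19.09 kN.
ΣF_y = 0: P_y + 19.0878 − 3.6·8.5 − 5 = 0 → P_y = 16.51 kN.
ΣF_x = 0: P_x + 45 = 0 → P_x = -45.00 kN.

P_x = -45.00 kN, P_y = 16.51 kN, Q_y = 19.09 kN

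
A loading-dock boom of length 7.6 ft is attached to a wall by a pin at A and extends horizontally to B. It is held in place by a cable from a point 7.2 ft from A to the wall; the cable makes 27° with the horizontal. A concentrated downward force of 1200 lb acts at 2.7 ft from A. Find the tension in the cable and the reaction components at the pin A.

ΣM about A: T·sin27°·7.2 − 1200·2.7 = 0 → T = 3240/(7.2·0.45399) = 991.211 ≈ 991.2 lb.
ΣF_x = 0: A_x − T·cos27° = 0 → A_x = 991.211 × 0.891007 = 883.2 lb.
ΣF_y = 0: A_y + T·sin27° − 1200 = 0 → A_y = 1200 − 991.211 × 0.45399 = 750.0 lb.

T = 991.2 lb, A_x = 883.2 lb, A_y = 750.0 lb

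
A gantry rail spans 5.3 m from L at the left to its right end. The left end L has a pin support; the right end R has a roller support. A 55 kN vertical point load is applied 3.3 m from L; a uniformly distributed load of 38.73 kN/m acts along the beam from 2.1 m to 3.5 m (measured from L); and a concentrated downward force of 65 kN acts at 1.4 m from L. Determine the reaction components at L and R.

L_x = 0, L_y = 94.16 kN, R_y = 80.06 kN

Resultant of the distributed load: 38.73 × 1.4 = 54.222 kN at 2.8 m from L.
ΣM about L: R_y·5.3 − 55·3.3 − (38.73·1.4)·2.8 − 65·1.4 = 0 → R_y = 424.3216/5.3 = 80.0607 ≈ 80.06 kN.
ΣF_y = 0: L_y + 80.0607 − 55 − 38.73·1.4 − 65 = 0 → L_y = 94.16 kN.
ΣF_x = 0: no horizontal applied forces, so L_x = 0.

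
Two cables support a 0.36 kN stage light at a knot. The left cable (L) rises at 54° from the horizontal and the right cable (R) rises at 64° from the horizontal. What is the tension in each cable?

T_L = 0.1787 kN, T_R = 0.2397 kN

ΣF_x = 0: −T_L·cos54° + T_R·cos64° = 0 → T_R = 1.34084·T_L.
ΣF_y = 0: T_L·sin54° + T_R·sin64° = 0.36.
Substitute: T_L·(0.809017 + 1.34084·0.898794) = 0.36 → T_L = 0.178735 ≈ 0.1787 kN.
Then T_R = 1.34084 × 0.178735 = 0.2397 kN.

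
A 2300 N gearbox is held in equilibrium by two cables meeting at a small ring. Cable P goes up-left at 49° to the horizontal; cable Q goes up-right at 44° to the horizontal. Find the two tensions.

T_P = 1657 N, T_Q = 1511 N

ΣF_x = 0: −T_P·cos49° + T_Q·cos44° = 0 → T_Q = 0.912029·T_P.
ΣF_y = 0: T_P·sin49° + T_Q·sin44° = 2300.
Substitute: T_P·(0.75471 + 0.912029·0.694658) = 2300 → T_P = 1656.75 ≈ 1657 N.
Then T_Q = 0.912029 × 1656.75 = 1511 N.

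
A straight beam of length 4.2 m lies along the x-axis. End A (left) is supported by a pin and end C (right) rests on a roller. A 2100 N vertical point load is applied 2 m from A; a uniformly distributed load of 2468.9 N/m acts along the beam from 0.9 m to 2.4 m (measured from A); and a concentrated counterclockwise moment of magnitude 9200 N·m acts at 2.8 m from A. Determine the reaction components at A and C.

A_x = 0, A_y = 5539 N, C_y = 264.4 N

Resultant of the distributed load: 2468.9 × 1.5 = 3703.35 N at 1.65 m from A.
ΣM about A: C_y·4.2 − 2100·2 − (2468.9·1.5)·1.65 + 9200 = 0 → C_y = 1110.5275/4.2 = 264.411 ≈ 264.4 N.
ΣF_y = 0: A_y + 264.411 − 2100 − 2468.9·1.5 = 0 → A_y = 5539 N.
ΣF_x = 0: no horizontal applied forces, so A_x = 0.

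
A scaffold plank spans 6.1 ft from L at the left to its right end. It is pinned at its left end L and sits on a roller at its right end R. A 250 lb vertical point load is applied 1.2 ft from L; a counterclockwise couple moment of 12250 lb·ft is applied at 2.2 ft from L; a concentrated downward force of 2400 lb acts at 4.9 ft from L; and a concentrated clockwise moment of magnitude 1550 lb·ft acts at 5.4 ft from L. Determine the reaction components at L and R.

Taking moments about L: R_y·6.1 − 250·1.2 + 12250 − 2400·4.9 − 1550 = 0 → R_y = 1360/6.1 = 222.951 ≈ 223.0 lb.
ΣF_y = 0: L_y + 222.951 − 250 − 2400 = 0 → L_y = 2427 lb.
ΣF_x = 0: no horizontal applied forces, so L_x = 0.

L_x = 0, L_y = 2427 lb, R_y = 223.0 lb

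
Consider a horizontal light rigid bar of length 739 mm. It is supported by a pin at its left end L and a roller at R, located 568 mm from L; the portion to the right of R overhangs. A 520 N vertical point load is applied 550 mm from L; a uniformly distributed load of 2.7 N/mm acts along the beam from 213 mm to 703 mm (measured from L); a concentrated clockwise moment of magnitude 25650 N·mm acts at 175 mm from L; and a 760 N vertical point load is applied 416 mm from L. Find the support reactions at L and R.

Resultant of the distributed load: 2.7 × 490 = 1323 N at 458 mm from L.
ΣM about L: R_y·568 − 520·550 − (2.7·490)·458 − 25650 − 760·416 = 0 → R_y = 1233744/568 = 2172.08 ≈ 2172 N.
ΣF_y = 0: L_y + 2172.08 − 520 − 2.7·490 − 760 = 0 → L_y = 430.9 N.
ΣF_x = 0: no horizontal applied forces, so L_x = 0.

L_x = 0, L_y = 430.9 N, R_y = 2172 N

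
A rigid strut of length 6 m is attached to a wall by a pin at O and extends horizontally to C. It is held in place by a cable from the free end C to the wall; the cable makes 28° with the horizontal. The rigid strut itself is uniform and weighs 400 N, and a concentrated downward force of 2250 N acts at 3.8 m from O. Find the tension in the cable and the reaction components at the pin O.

T = 3461 N, O_x = 3056 N, O_y = 1025 N

ΣM about O: T·sin28°·6 − 400·3 − 2250·3.8 = 0 → T = 9750/(6·0.469472) = 3461.34 ≈ 3461 N.
ΣF_x = 0: O_x − T·cos28° = 0 → O_x = 3461.34 × 0.882948 = 3056 N.
ΣF_y = 0: O_y + T·sin28° − 400 − 2250 = 0 → O_y = 2650 − 3461.34 × 0.469472 = 1025 N.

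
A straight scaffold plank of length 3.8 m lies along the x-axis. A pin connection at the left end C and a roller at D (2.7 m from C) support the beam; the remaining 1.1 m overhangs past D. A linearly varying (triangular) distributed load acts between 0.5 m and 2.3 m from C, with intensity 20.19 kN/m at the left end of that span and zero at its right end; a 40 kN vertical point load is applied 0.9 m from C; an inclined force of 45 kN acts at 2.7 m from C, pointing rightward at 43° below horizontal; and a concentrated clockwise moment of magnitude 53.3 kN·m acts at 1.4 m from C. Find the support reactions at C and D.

Resultant of the triangular load: ½ × 20.19 × 1.8 = 18.171 kN, acting at 1.1 m from C (one-third of the span from the peak).
ΣM about C: D_y·2.7 − (½·20.19·1.8)·1.1 − 40·0.9 − 45·sin43°·2.7 − 53.3 = 0 → D_y = 192.151/2.7 = 71.167 ≈ 71.17 kN.
ΣF_y = 0: C_y + 71.167 − ½·20.19·1.8 − 40 − 45·sin43° = 0 → C_y = 17.69 kN.
ΣF_x = 0: C_x + 45·cos43° = 0 → C_x = -32.91 kN.

C_x = -32.91 kN, C_y = 17.69 kN, D_y = 71.17 kN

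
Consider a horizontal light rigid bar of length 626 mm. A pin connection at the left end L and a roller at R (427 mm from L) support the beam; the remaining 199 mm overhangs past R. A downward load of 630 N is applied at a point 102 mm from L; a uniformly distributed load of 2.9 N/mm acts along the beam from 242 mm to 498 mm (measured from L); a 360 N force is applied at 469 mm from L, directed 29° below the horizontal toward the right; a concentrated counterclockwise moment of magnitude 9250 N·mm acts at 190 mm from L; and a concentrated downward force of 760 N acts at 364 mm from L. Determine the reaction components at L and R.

Resultant of the distributed load: 2.9 × 256 = 742.4 N at 370 mm from L.
Moments about L: R_y·427 − 630·102 − (2.9·256)·370 − 360·sin29°·469 + 9250 − 760·364 = 0 → R_y = 688193/427 = 1611.69 ≈ 1612 N.
ΣF_y = 0: L_y + 1611.69 − 630 − 2.9·256 − 360·sin29° − 760 = 0 → L_y = 695.2 N.
ΣF_x = 0: L_x + 360·cos29° = 0 → L_x = -314.9 N.

L_x = -314.9 N, L_y = 695.2 N, R_y = 1612 N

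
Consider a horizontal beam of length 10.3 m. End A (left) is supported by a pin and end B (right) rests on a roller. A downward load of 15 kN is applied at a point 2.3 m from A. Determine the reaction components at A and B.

A_x = 0, A_y = 11.65 kN, B_y = 3.350 kN

Taking moments about A: B_y·10.3 − 15·2.3 = 0 → B_y = 34.5/10.3 = 3.34951 ≈ 3.350 kN.
ΣF_y = 0: A_y + 3.34951 − 15 = 0 → A_y = 11.65 kN.
ΣF_x = 0: no horizontal applied forces, so A_x = 0.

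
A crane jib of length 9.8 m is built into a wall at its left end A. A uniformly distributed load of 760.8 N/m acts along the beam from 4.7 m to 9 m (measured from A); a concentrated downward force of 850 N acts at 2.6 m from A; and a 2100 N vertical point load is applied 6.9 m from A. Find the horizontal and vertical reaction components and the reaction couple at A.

A_x = 0, A_y = 6221 N, M_A = 39110 N·m

Resultant of the distributed load: 760.8 × 4.3 = 3271.44 N at 6.85 m from A.
ΣF_x = 0: A_x = 0.
ΣF_y = 0: A_y − 760.8·4.3 − 850 − 2100 = 0 → A_y = 6221 N.
ΣM about A: M_A − (760.8·4.3)·6.85 − 850·2.6 − 2100·6.9 = 0 → M_A = 39110 N·m.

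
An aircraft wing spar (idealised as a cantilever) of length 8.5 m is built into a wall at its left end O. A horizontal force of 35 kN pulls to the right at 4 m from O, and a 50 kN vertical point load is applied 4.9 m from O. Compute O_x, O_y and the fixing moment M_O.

ΣF_x = 0: O_x + 35 = 0 → O_x = -35.00 kN.
ΣF_y = 0: O_y − 50 = 0 → O_y = 50.00 kN.
ΣM about O: M_O − 50·4.9 = 0 → M_O = 245.0 kN·m.

O_x = -35.00 kN, O_y = 50.00 kN, M_O = 245.0 kN·m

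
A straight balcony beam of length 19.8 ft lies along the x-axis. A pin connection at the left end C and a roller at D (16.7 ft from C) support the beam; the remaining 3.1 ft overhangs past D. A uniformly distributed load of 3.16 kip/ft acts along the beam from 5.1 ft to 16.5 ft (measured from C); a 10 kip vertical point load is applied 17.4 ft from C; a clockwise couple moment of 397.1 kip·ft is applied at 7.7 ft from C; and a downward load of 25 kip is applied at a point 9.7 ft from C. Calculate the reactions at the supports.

Resultant of the distributed load: 3.16 × 11.4 = 36.024 kip at 10.8 ft from C.
ΣM about C: D_y·16.7 − (3.16·11.4)·10.8 − 10·17.4 − 397.1 − 25·9.7 = 0 → D_y = 1202.6592/16.7 = 72.0155 ≈ 72.02 kip.
ΣF_y = 0: C_y + 72.0155 − 3.16·11.4 − 10 − 25 = 0 → C_y = -0.9915 kip.
ΣF_x = 0: no horizontal applied forces, so C_x = 0.

C_x = 0, C_y = -0.9915 kip, D_y = 72.02 kip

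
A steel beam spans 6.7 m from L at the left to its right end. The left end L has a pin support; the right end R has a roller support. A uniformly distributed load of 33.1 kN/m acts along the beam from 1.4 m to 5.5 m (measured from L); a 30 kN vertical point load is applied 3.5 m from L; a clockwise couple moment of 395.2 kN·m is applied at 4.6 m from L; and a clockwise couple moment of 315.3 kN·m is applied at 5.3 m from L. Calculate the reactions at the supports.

Resultant of the distributed load: 33.1 × 4.1 = 135.71 kN at 3.45 m from L.
ΣM about L: R_y·6.7 − (33.1·4.1)·3.45 − 30·3.5 − 395.2 − 315.3 = 0 → R_y = 1283.6995/6.7 = 191.597 ≈ 191.6 kN.
ΣF_y = 0: L_y + 191.597 − 33.1·4.1 − 30 = 0 → L_y = -25.89 kN.
ΣF_x = 0: no horizontal applied forces, so L_x = 0.

L_x = 0, L_y = -25.89 kN, R_y = 191.6 kN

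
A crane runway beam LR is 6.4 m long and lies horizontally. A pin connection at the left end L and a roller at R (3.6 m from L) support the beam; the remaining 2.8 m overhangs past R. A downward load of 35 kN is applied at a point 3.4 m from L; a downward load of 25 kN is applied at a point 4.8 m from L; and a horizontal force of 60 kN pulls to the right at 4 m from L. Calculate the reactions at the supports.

L_x = -60.00 kN, L_y = -6.389 kN, R_y = 66.39 kN

Moments about L: R_y·3.6 − 35·3.4 − 25·4.8 = 0 → R_y = 239/3.6 = 66.3889 ≈ 66.39 kN.
ΣF_y = 0: L_y + 66.3889 − 35 − 25 = 0 → L_y = -6.389 kN.
ΣF_x = 0: L_x + 60 = 0 → L_x = -60.00 kN.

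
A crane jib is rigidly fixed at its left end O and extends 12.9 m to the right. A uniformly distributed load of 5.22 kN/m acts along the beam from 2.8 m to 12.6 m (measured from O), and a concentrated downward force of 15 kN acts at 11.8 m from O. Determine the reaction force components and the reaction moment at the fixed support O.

O_x = 0, O_y = 66.16 kN, M_O = 570.9 kN·m

Resultant of the distributed load: 5.22 × 9.8 = 51.156 kN at 7.7 m from O.
ΣF_x = 0: O_x = 0.
ΣF_y = 0: O_y − 5.22·9.8 − 15 = 0 → O_y = 66.16 kN.
ΣM about O: M_O − (5.22·9.8)·7.7 − 15·11.8 = 0 → M_O = 570.9 kN·m.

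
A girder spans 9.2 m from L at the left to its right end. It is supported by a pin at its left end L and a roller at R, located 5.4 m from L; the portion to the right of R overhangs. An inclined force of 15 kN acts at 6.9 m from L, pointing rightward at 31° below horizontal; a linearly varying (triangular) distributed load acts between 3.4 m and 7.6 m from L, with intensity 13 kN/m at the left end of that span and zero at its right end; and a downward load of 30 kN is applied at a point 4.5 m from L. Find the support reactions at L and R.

Resultant of the triangular load: ½ × 13 × 4.2 = 27.3 kN, acting at 4.8 m from L (one-third of the span from the peak).
Moments about L: R_y·5.4 − 15·sin31°·6.9 − (½·13·4.2)·4.8 − 30·4.5 = 0 → R_y = 319.346/5.4 = 59.1381 ≈ 59.14 kN.
ΣF_y = 0: L_y + 59.1381 − 15·sin31° − ½·13·4.2 − 30 = 0 → L_y = 5.887 kN.
ΣF_x = 0: L_x + 15·cos31° = 0 → L_x = -12.86 kN.

L_x = -12.86 kN, L_y = 5.887 kN, R_y = 59.14 kN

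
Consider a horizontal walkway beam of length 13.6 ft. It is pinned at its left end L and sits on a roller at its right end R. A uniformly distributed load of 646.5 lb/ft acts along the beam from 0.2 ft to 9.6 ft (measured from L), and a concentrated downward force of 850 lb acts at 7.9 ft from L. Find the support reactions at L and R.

L_x = 0, L_y = 4244 lb, R_y = 2683 lb

Resultant of the distributed load: 646.5 × 9.4 = 6077.1 lb at 4.9 ft from L.
ΣM about L: R_y·13.6 − (646.5·9.4)·4.9 − 850·7.9 = 0 → R_y = 36492.79/13.6 = 2683.29 ≈ 2683 lb.
ΣF_y = 0: L_y + 2683.29 − 646.5·9.4 − 850 = 0 → L_y = 4244 lb.
ΣF_x = 0: no horizontal applied forces, so L_x = 0.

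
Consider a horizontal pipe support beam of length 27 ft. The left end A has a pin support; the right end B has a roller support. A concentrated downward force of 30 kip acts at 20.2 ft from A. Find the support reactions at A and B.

Moments about A: B_y·27 − 30·20.2 = 0 → B_y = 606/27 = 22.4444 ≈ 22.44 kip.
ΣF_y = 0: A_y + 22.4444 − 30 = 0 → A_y = 7.556 kip.
ΣF_x = 0: no horizontal applied forces, so A_x = 0.

A_x = 0, A_y = 7.556 kip, B_y = 22.44 kip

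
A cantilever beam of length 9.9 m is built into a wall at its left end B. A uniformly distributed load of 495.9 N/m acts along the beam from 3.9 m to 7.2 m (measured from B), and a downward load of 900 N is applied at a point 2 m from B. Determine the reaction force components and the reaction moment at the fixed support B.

Resultant of the distributed load: 495.9 × 3.3 = 1636.47 N at 5.55 m from B.
ΣF_x = 0: B_x = 0.
ΣF_y = 0: B_y − 495.9·3.3 − 900 = 0 → B_y = 2536 N.
ΣM about B: M_B − (495.9·3.3)·5.55 − 900·2 = 0 → M_B = 10880 N·m.

B_x = 0, B_y = 2536 N, M_B = 10880 N·m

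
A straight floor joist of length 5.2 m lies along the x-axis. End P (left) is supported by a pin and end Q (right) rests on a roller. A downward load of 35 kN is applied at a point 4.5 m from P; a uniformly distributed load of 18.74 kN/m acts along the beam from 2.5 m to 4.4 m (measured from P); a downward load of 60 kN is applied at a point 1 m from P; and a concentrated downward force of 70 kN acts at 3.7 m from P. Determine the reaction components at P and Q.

Resultant of the distributed load: 18.74 × 1.9 = 35.606 kN at 3.45 m from P.
Moments about P: Q_y·5.2 − 35·4.5 − (18.74·1.9)·3.45 − 60·1 − 70·3.7 = 0 → Q_y = 599.3407/5.2 = 115.258 ≈ 115.3 kN.
ΣF_y = 0: P_y + 115.258 − 35 − 18.74·1.9 − 60 − 70 = 0 → P_y = 85.35 kN.
ΣF_x = 0: no horizontal applied forces, so P_x = 0.

P_x = 0, P_y = 85.35 kN, Q_y = 115.3 kN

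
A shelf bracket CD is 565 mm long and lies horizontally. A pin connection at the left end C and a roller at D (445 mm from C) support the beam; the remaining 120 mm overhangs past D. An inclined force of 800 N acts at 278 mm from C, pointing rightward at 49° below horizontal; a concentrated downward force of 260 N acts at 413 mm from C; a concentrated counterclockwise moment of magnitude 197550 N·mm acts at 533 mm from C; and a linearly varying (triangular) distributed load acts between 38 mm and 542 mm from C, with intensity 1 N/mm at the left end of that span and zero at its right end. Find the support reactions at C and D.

C_x = -524.8 N, C_y = 824.6 N, D_y = 291.2 N

Resultant of the triangular load: ½ × 1 × 504 = 252 N, acting at 206 mm from C (one-third of the span from the peak).
ΣM about C: D_y·445 − 800·sin49°·278 − 260·413 + 197550 − (½·1·504)·206 = 0 → D_y = 129589/445 = 291.211 ≈ 291.2 N.
ΣF_y = 0: C_y + 291.211 − 800·sin49° − 260 − ½·1·504 = 0 → C_y = 824.6 N.
ΣF_x = 0: C_x + 800·cos49° = 0 → C_x = -524.8 N.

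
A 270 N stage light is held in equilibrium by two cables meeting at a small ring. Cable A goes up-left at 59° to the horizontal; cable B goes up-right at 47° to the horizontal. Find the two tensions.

T_A = 191.6 N, T_B = 144.7 N

ΣF_x = 0: −T_A·cos59° + T_B·cos47° = 0 → T_B = 0.75519·T_A.
ΣF_y = 0: T_A·sin59° + T_B·sin47° = 270.
Substitute: T_A·(0.857167 + 0.75519·0.731354) = 270 → T_A = 191.56 ≈ 191.6 N.
Then T_B = 0.75519 × 191.56 = 144.7 N.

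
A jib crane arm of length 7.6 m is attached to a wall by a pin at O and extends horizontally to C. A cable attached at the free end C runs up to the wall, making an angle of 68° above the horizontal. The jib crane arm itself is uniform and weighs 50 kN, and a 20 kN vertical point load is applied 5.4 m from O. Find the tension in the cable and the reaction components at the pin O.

ΣM about O: T·sin68°·7.6 − 50·3.8 − 20·5.4 = 0 → T = 298/(7.6·0.927184) = 42.2899 ≈ 42.29 kN.
ΣF_x = 0: O_x − T·cos68° = 0 → O_x = 42.2899 × 0.374607 = 15.84 kN.
ΣF_y = 0: O_y + T·sin68° − 50 − 20 = 0 → O_y = 70 − 42.2899 × 0.927184 = 30.79 kN.

T = 42.29 kN, O_x = 15.84 kN, O_y = 30.79 kN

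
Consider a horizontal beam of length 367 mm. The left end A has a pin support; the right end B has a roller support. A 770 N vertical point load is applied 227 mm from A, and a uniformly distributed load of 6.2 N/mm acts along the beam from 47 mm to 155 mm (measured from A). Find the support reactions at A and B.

A_x = 0, A_y = 779.1 N, B_y = 660.5 N

Resultant of the distributed load: 6.2 × 108 = 669.6 N at 101 mm from A.
ΣM about A: B_y·367 − 770·227 − (6.2·108)·101 = 0 → B_y = 242419.6/367 = 660.544 ≈ 660.5 N.
ΣF_y = 0: A_y + 660.544 − 770 − 6.2·108 = 0 → A_y = 779.1 N.
ΣF_x = 0: no horizontal applied forces, so A_x = 0.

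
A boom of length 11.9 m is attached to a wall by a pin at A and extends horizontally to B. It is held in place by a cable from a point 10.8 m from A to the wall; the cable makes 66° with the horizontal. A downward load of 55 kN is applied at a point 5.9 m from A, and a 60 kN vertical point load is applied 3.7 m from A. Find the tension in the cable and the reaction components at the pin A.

T = 55.39 kN, A_x = 22.53 kN, A_y = 64.40 kN

ΣM about A: T·sin66°·10.8 − 55·5.9 − 60·3.7 = 0 → T = 546.5/(10.8·0.913545) = 55.3907 ≈ 55.39 kN.
ΣF_x = 0: A_x − T·cos66° = 0 → A_x = 55.3907 × 0.406737 = 22.53 kN.
ΣF_y = 0: A_y + T·sin66° − 55 − 60 = 0 → A_y = 115 − 55.3907 × 0.913545 = 64.40 kN.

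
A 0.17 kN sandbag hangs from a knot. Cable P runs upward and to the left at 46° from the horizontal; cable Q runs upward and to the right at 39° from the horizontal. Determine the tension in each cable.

T_P = 0.1326 kN, T_Q = 0.1185 kN

ΣF_x = 0: −T_P·cos46° + T_Q·cos39° = 0 → T_Q = 0.893858·T_P.
ΣF_y = 0: T_P·sin46° + T_Q·sin39° = 0.17.
Substitute: T_P·(0.71934 + 0.893858·0.62932) = 0.17 → T_P = 0.13262 ≈ 0.1326 kN.
Then T_Q = 0.893858 × 0.13262 = 0.1185 kN.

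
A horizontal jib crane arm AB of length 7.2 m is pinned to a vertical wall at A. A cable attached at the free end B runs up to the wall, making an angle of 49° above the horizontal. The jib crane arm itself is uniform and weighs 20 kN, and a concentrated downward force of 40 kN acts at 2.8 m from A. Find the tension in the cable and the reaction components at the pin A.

ΣM about A: T·sin49°·7.2 − 20·3.6 − 40·2.8 = 0 → T = 184/(7.2·0.75471) = 33.8614 ≈ 33.86 kN.
ΣF_x = 0: A_x − T·cos49° = 0 → A_x = 33.8614 × 0.656059 = 22.22 kN.
ΣF_y = 0: A_y + T·sin49° − 20 − 40 = 0 → A_y = 60 − 33.8614 × 0.75471 = 34.44 kN.

T = 33.86 kN, A_x = 22.22 kN, A_y = 34.44 kN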